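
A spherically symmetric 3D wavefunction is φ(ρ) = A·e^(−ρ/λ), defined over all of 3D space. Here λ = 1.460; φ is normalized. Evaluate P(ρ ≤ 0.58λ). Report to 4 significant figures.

Integrate the radial probability density 4πρ²|φ|² over ρ ≤ 0.58λ.
Normalization gives A² = 1/(π·λ^3).
In terms of u = ρ/λ (A², 4π and the length scale all cancel between numerator and denominator), P = [∫_{0}^{0.58} u^2·e^(-2·u) du] / [∫_{0}^{∞} u^2·e^(-2·u) du].
Using ∫ u^2·e^(-2·u) du = -(2·u^2 + 2·u + 1)·e^(-2·u)/4, the numerator is 1/4 - 3541·e^(-29/25)/5000 and the denominator is 1/4.
Taking the ratio yields P = 0.11196.

P ≈ 0.1120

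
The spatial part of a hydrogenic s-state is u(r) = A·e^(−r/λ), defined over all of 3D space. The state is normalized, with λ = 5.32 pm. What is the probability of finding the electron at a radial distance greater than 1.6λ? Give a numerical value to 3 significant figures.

P ≈ 0.380

With dV = 4πr²dr, the probability is ∫|u|² dV over r > 1.6λ.
A² is fixed by ∫₀^∞ 4πr²|u|² dr = 1, i.e. A² = (π·λ^3)^(−1).
Substituting t = r/λ, A², 4π and the length scale all cancel in the ratio: P = ∫_{1.6}^{∞} t^2·e^(-2·t) dt / ∫_{0}^{∞} t^2·e^(-2·t) dt.
Using ∫ t^2·e^(-2·t) dt = -(2·t^2 + 2·t + 1)·e^(-2·t)/4, the numerator is 233·e^(-16/5)/100 and the denominator is 1/4.
This evaluates to P = 0.3799.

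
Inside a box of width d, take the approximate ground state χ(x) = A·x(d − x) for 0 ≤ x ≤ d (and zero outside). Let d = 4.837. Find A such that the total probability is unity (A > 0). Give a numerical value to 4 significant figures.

Require ∫ |χ|² dx = 1 over the whole domain.
Expanding the polynomial and integrating term by term, ∫|χ|² dx = A²·(d^5/30).
So A² = (d^5/30)^(−1).
With d = 4.837: A² = 0.011330 and A = 0.10644.

A ≈ 0.1064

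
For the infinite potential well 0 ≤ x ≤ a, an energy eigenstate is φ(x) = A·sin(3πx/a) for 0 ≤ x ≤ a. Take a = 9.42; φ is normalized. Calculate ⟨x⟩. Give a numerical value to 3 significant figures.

⟨x⟩ ≈ 4.71

⟨x⟩ = ∫ x |φ|² dx over the full domain.
Evaluating both integrals, ⟨x⟩ = a/2.
With a = 9.42, ⟨x⟩ = 4.710.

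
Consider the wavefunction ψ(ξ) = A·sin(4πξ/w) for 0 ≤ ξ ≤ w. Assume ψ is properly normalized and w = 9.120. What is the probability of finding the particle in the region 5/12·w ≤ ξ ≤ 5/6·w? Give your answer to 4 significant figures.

|ψ|² is the probability density, so P = ∫_{5/12·w}^{5/6·w} |ψ|² dξ.
Since A² = 1/(w/2), this is the region integral divided by the full normalization integral.
In terms of u = ξ/w (A² and the length scale cancel between numerator and denominator), P = [∫_{5/12}^{5/6} sin(4·π·u)^2 du] / [∫_{0}^{1} sin(4·π·u)^2 du].
Using ∫ sin(4·π·u)^2 du = u/2 - sin(4·π·u)·cos(4·π·u)/(8·π), the numerator is -√(3)/(16·π) + 5/24 and the denominator is 1/2.
The result is P = -√(3)/(8·π) + 5/12.

P ≈ 0.3478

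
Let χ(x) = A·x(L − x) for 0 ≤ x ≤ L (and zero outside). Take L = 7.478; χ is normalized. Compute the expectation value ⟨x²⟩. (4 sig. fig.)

The expectation value is the |χ|²-weighted average of x^2: ∫ x^2|χ|² dx.
Evaluating both integrals, ⟨x²⟩ = 2·L^2/7.
Putting L = 7.478 gives 15.977.

⟨x^2⟩ ≈ 15.98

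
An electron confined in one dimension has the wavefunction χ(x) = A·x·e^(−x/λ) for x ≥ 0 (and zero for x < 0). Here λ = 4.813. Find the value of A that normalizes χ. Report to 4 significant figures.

A ≈ 0.1894

The normalization condition is ∫|χ|² dx = 1 from 0 to ∞.
Using ∫₀^∞ xⁿ e^(−αx) dx = n!/αⁿ⁺¹, ∫|χ|² dx = A²·(λ^3/4).
So A² = (λ^3/4)^(−1).
Substituting λ = 4.813 gives A² = 0.035877, so A = 0.18941.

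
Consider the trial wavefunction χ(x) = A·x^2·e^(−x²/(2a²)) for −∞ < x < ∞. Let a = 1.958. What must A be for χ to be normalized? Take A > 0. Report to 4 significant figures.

A ≈ 0.1617

The normalization condition is ∫|χ|² dx = 1 from −∞ to ∞.
The integral (without the A² prefactor) comes out to 3·√(π)·a^5/4.
Substituting a = 1.958 gives A² = 0.026140, so A = 0.16168.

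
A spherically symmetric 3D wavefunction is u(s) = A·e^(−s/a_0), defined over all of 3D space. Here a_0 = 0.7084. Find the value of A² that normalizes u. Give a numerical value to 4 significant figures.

A^2 ≈ 0.8954

The normalization condition is ∫|u|² 4πs² ds = 1 from 0 to ∞.
The angular integral contributes 4π, leaving ∫₀^∞ s²|u|² ds.
Recall ∫₀^∞ s^m e^(−s/β) ds = m!·β^(m+1), with u = A·e^(−s/a_0), the integral evaluates to A²·[π·a_0^3].
Hence A² = 1/[π·a_0^3].
Plugging in a_0 = 0.7084 yields A = 0.94625.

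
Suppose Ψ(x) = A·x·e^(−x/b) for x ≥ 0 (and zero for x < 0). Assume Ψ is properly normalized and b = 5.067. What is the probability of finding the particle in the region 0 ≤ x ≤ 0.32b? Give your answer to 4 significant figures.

P ≈ 0.02725

P = ∫_{0}^{0.32b} |Ψ(x)|² dx.
Since A² = 1/(b^3/4), this is the region integral divided by the full normalization integral.
Substituting u = x/b, A² and the length scale cancel in the ratio: P = ∫_{0}^{0.32} u^2·e^(-2·u) du / ∫_{0}^{∞} u^2·e^(-2·u) du.
An antiderivative of u^2·e^(-2·u) is -(2·u^2 + 2·u + 1)·e^(-2·u)/4; evaluating from 0 to 0.32 gives 1/4 - 1153·e^(-16/25)/2500, while the full integral is 1/4.
The result is P = 0.027251.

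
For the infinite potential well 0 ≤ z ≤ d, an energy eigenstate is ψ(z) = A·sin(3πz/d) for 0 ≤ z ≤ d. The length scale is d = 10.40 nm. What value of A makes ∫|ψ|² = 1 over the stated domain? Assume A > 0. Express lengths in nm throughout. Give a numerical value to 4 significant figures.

A ≈ 0.4385 nm^(-1/2)

Normalization requires ∫|ψ|² dz = 1, integrated from 0 to d.
With ∫₀^d sin²(nπz/d) dz = d/2, carrying out the integral gives A² · d/2.
Hence A² = 1/[d/2].
Substituting d = 10.40 gives A² = 0.19231, so A = 0.43853.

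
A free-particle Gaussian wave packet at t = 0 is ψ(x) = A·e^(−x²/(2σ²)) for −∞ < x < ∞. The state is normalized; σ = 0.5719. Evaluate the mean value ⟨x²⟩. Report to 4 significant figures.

⟨x^2⟩ ≈ 0.1635

By definition ⟨x²⟩ = ∫ x^2 |ψ(x)|² dx.
Differentiating ∫e^(−αx²) dx = √(π/α) under α to get the higher moments, the ratio of the moment integral to the normalization integral gives ⟨x²⟩ = σ^2/2.
With σ = 0.5719, ⟨x^2⟩ = 0.16353.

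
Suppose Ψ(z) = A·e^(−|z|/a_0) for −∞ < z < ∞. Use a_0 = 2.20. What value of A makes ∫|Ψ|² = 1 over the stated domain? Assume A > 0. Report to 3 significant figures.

We need A² ∫|f|² dz = 1, taking the integral from −∞ to ∞.
Recall ∫₀^∞ z^m e^(−z/β) dz = m!·β^(m+1), with Ψ = A·e^(−|z|/a_0), the integral evaluates to A²·[a_0].
Setting this equal to 1 gives A² = 1/(a_0).
Substituting a_0 = 2.20 gives A² = 0.4545, so A = 0.6742.

A ≈ 0.674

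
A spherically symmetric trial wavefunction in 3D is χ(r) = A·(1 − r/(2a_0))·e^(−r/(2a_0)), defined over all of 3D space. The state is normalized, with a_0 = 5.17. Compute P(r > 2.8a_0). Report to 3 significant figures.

P ≈ 0.937

P = ∫ |χ|² 4πr² dr over r > 2.8a_0.
Normalization gives A² = 1/(8·π·a_0^3).
In terms of u = r/a_0 (A², 4π and the length scale all cancel between numerator and denominator), P = [∫_{2.8}^{∞} u^2·(1 - u/2)^2·e^(-u) du] / [∫_{0}^{∞} u^2·(1 - u/2)^2·e^(-u) du].
Using ∫ u^2·(1 - u/2)^2·e^(-u) du = -(u^4/4 + u^2 + 2·u + 2)·e^(-u), the numerator is ≈ 1.8733 and the denominator is 2.
Taking the ratio yields P = 0.9367.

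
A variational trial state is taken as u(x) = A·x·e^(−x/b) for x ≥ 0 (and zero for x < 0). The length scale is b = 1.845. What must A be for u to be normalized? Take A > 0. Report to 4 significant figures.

A ≈ 0.7981

We need A² ∫|f|² dx = 1, taking the integral from 0 to ∞.
∫|u|² dx = A²·(b^3/4).
With b = 1.845: A² = 0.63690 and A = 0.79806.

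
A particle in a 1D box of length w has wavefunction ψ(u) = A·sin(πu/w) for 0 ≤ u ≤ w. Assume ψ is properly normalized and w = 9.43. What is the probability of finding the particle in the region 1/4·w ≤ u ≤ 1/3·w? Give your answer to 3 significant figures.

P ≈ 0.105

The probability is P = ∫ |ψ|² du over [1/4·w, 1/3·w].
With A² fixed by ∫|ψ|² = 1, i.e. A² = (w/2)^(−1), substitute and integrate.
In terms of t = u/w (A² and the length scale cancel between numerator and denominator), P = [∫_{1/4}^{1/3} sin(π·t)^2 dt] / [∫_{0}^{1} sin(π·t)^2 dt].
With ∫ sin(π·t)^2 dt = t/2 - sin(2·π·t)/(4·π) + C, the region integral is -√(3)/(8·π) + 1/24 + 1/(4·π) and the full one is 1/2.
Taking the ratio, P = (-3·√(3) + π + 6)/(12·π).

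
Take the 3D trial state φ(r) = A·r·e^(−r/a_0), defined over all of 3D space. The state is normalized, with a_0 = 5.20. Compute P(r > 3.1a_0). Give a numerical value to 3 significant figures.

Integrate the radial probability density 4πr²|φ|² over r > 3.1a_0.
Normalization gives A² = 1/(3·π·a_0^5).
In terms of u = r/a_0 (A², 4π and the length scale all cancel between numerator and denominator), P = [∫_{3.1}^{∞} u^4·e^(-2·u) du] / [∫_{0}^{∞} u^4·e^(-2·u) du].
With ∫ u^4·e^(-2·u) du = -(u^4/2 + u^3 + 3·u^2/2 + 3·u/2 + 3/4)·e^(-2·u) + C, the region integral is ≈ 0.19438 and the full one is 3/4.
This evaluates to P = 0.2592.

P ≈ 0.259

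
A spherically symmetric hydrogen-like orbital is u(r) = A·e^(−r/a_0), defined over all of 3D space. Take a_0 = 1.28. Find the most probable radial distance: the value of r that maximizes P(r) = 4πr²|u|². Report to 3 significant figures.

The maximum of P(r) = 4πr²|u|² occurs where its derivative vanishes.
Solving yields r = a_0.
With a_0 = 1.28, the most probable radial distance is 1.280.

r ≈ 1.28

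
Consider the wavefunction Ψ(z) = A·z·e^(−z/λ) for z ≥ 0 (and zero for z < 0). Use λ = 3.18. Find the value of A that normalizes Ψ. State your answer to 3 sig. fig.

The normalization condition is ∫|Ψ|² dz = 1 from 0 to ∞.
Using ∫₀^∞ zⁿ e^(−αz) dz = n!/αⁿ⁺¹, with Ψ = A·z·e^(−z/λ), the integral evaluates to A²·[λ^3/4].
With λ = 3.18: A² = 0.1244 and A = 0.3527.

A ≈ 0.353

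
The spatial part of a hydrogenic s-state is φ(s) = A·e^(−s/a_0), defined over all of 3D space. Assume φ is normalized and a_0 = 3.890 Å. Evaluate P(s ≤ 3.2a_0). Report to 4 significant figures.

P ≈ 0.9537

Integrate the radial probability density 4πs²|φ|² over s ≤ 3.2a_0.
Normalization gives A² = 1/(π·a_0^3).
Substituting u = s/a_0, A², 4π and the length scale all cancel in the ratio: P = ∫_{0}^{3.2} u^2·e^(-2·u) du / ∫_{0}^{∞} u^2·e^(-2·u) du.
With ∫ u^2·e^(-2·u) du = -(2·u^2 + 2·u + 1)·e^(-2·u)/4 + C, the region integral is 1/4 - 697·e^(-32/5)/100 and the full one is 1/4.
The region integral divided by the full integral gives P = 0.95368.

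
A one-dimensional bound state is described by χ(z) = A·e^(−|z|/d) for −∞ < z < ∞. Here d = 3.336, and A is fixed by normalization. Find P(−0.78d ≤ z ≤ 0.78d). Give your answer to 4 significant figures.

P ≈ 0.7899

|χ|² is the probability density, so P = ∫_{−0.78d}^{0.78d} |χ|² dz.
The normalization integral ∫|χ|²dz over the whole domain equals d·A², and A² cancels in the ratio.
Both integrals are even about z = 0, so only the z ≥ 0 halves are needed (the factors of 2 cancel). In terms of u = z/d (A² and the length scale cancel between numerator and denominator), P = [∫_{0}^{0.78} e^(-2·u) du] / [∫_{0}^{∞} e^(-2·u) du].
Using ∫ e^(-2·u) du = -e^(-2·u)/2, the numerator is 1/2 - e^(-39/25)/2 and the denominator is 1/2.
Evaluating gives P = 0.78986.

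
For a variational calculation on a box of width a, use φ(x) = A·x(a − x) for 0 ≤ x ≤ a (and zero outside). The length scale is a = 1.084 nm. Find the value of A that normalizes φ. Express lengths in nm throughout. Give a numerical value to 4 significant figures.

We need A² ∫|f|² dx = 1, taking the integral from 0 to a.
Expanding the polynomial and integrating term by term, the integral (without the A² prefactor) comes out to a^5/30.
Hence A² = 1/[a^5/30].
Substituting a = 1.084 gives A² = 20.044, so A = 4.4770.

A ≈ 4.477 nm^(-5/2)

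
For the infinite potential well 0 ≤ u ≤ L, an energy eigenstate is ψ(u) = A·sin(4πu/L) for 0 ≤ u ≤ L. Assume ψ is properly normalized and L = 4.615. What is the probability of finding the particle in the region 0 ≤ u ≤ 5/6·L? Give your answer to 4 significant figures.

P = ∫_{0}^{5/6·L} |ψ(u)|² du.
With A² fixed by ∫|ψ|² = 1, i.e. A² = (L/2)^(−1), substitute and integrate.
Substituting t = u/L, A² and the length scale cancel in the ratio: P = ∫_{0}^{5/6} sin(4·π·t)^2 dt / ∫_{0}^{1} sin(4·π·t)^2 dt.
Using ∫ sin(4·π·t)^2 dt = t/2 - sin(4·π·t)·cos(4·π·t)/(8·π), the numerator is -√(3)/(32·π) + 5/12 and the denominator is 1/2.
This works out to P = -√(3)/(16·π) + 5/6.

P ≈ 0.7989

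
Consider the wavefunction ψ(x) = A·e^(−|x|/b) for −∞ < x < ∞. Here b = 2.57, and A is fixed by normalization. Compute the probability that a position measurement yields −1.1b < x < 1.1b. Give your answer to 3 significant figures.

P ≈ 0.889

The probability is P = ∫ |ψ|² dx over [−1.1b, 1.1b].
With A² fixed by ∫|ψ|² = 1, i.e. A² = (b)^(−1), substitute and integrate.
Both integrals are even about x = 0, so only the x ≥ 0 halves are needed (the factors of 2 cancel). Let u = x/b; then A² and the length scale cancel, so P = ∫_{0}^{1.1} e^(-2·u) du ÷ ∫_{0}^{∞} e^(-2·u) du.
With ∫ e^(-2·u) du = -e^(-2·u)/2 + C, the region integral is 1/2 - e^(-11/5)/2 and the full one is 1/2.
Evaluating gives P = 0.8892.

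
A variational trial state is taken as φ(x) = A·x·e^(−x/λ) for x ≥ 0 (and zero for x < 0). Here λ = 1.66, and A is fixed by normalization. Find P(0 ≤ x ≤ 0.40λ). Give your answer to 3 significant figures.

P ≈ 0.0474

|φ|² is the probability density, so P = ∫_{0}^{0.40λ} |φ|² dx.
The normalization integral ∫|φ|²dx over the whole domain equals λ^3/4·A², and A² cancels in the ratio.
Substituting u = x/λ, A² and the length scale cancel in the ratio: P = ∫_{0}^{0.40} u^2·e^(-2·u) du / ∫_{0}^{∞} u^2·e^(-2·u) du.
Using ∫ u^2·e^(-2·u) du = -(2·u^2 + 2·u + 1)·e^(-2·u)/4, the numerator is 1/4 - 53·e^(-4/5)/100 and the denominator is 1/4.
The result is P = 0.04742.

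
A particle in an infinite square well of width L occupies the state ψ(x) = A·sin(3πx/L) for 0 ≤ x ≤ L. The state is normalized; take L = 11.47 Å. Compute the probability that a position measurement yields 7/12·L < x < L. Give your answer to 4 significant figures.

The probability is P = ∫ |ψ|² dx over [7/12·L, L].
With A² fixed by ∫|ψ|² = 1, i.e. A² = (L/2)^(−1), substitute and integrate.
Substituting u = x/L, A² and the length scale cancel in the ratio: P = ∫_{7/12}^{1} sin(3·π·u)^2 du / ∫_{0}^{1} sin(3·π·u)^2 du.
An antiderivative of sin(3·π·u)^2 is u/2 - sin(6·π·u)/(12·π); evaluating from 7/12 to 1 gives 5/24 - 1/(12·π), while the full integral is 1/2.
This works out to P = (-2 + 5·π)/(12·π).

P ≈ 0.3636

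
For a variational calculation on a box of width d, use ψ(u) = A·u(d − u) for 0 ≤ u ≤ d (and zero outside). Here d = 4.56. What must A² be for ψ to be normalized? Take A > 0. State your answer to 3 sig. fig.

The normalization condition is ∫|ψ|² du = 1 from 0 to d.
Carrying out the integral gives A² · d^5/30.
Hence A² = 1/[d^5/30].
Substituting d = 4.56 gives A² = 0.01522, so A = 0.1234.

A^2 ≈ 0.0152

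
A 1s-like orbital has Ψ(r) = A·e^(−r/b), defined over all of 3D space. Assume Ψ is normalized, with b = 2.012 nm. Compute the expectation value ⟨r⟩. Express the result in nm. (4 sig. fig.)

⟨r⟩ ≈ 3.018 nm

The expectation value is the |Ψ|²-weighted average of r: ∫ r|Ψ|² 4πr² dr.
Using ∫₀^∞ rⁿ e^(−αr) dr = n!/αⁿ⁺¹, evaluating both integrals, ⟨r⟩ = 3·b/2.
With b = 2.012, ⟨r⟩ = 3.0180.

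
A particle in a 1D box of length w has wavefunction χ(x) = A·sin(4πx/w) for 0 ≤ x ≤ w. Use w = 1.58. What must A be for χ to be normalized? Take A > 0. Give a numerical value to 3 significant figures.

We need A² ∫|f|² dx = 1, taking the integral from 0 to w.
With χ = A·sin(4πx/w), the integral evaluates to A²·[w/2].
Hence A² = 1/[w/2].
With w = 1.58: A² = 1.266 and A = 1.125.

A ≈ 1.13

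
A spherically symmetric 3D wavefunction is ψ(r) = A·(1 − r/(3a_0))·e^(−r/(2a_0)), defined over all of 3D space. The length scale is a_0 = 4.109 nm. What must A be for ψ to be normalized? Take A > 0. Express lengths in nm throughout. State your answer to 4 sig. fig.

A ≈ 0.04148 nm^(-3/2)

Normalization requires ∫|ψ|² 4πr² dr = 1, integrated from 0 to ∞.
Recall ∫₀^∞ r^m e^(−r/β) dr = m!·β^(m+1), ∫|ψ|² 4πr² dr = A²·(8·π·a_0^3/3).
Hence A² = 1/[8·π·a_0^3/3].
Substituting a_0 = 4.109 gives A² = 0.0017206, so A = 0.041480.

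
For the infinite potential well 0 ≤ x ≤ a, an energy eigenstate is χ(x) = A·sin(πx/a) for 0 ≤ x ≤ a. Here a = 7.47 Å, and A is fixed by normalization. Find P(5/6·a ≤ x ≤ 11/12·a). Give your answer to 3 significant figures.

The probability is P = ∫ |χ|² dx over [5/6·a, 11/12·a].
The normalization integral ∫|χ|²dx over the whole domain equals a/2·A², and A² cancels in the ratio.
Let u = x/a; then A² and the length scale cancel, so P = ∫_{5/6}^{11/12} sin(π·u)^2 du ÷ ∫_{0}^{1} sin(π·u)^2 du.
With ∫ sin(π·u)^2 du = u/2 - sin(2·π·u)/(4·π) + C, the region integral is -√(3)/(8·π) + 1/(8·π) + 1/24 and the full one is 1/2.
This works out to P = (-3·√(3) + 3 + π)/(12·π).

P ≈ 0.0251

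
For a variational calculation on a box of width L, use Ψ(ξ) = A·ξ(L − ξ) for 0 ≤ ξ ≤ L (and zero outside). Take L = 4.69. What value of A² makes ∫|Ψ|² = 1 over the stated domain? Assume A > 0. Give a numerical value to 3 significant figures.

The normalization condition is ∫|Ψ|² dξ = 1 from 0 to L.
Expanding the polynomial and integrating term by term, carrying out the integral gives A² · L^5/30.
Setting this equal to 1 gives A² = 1/(L^5/30).
With L = 4.69: A² = 0.01322 and A = 0.1150.

A^2 ≈ 0.0132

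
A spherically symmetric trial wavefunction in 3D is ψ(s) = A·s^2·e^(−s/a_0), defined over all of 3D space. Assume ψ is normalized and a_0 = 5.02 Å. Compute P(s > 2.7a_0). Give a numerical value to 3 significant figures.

P = ∫ |ψ|² 4πs² ds over s > 2.7a_0.
A² is fixed by ∫₀^∞ 4πs²|ψ|² ds = 1, i.e. A² = (45·π·a_0^7/2)^(−1).
Let u = s/a_0; then A², 4π and the length scale all cancel, so P = ∫_{2.7}^{∞} u^6·e^(-2·u) du ÷ ∫_{0}^{∞} u^6·e^(-2·u) du.
With ∫ u^6·e^(-2·u) du = -(4·u^6 + 12·u^5 + 30·u^4 + 60·u^3 + 90·u^2 + 90·u + 45)·e^(-2·u)/8 + C, the region integral is ≈ 3.9469 and the full one is 45/8.
The region integral divided by the full integral gives P = 0.7017.

P ≈ 0.702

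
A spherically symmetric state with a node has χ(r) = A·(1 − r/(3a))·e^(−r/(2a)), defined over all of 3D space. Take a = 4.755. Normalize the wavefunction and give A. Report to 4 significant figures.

A ≈ 0.03332

Require ∫ |χ|² 4πr² dr = 1 over the whole domain.
Carrying out the integral gives A² · 8·π·a^3/3.
With a = 4.755: A² = 0.0011103 and A = 0.033321.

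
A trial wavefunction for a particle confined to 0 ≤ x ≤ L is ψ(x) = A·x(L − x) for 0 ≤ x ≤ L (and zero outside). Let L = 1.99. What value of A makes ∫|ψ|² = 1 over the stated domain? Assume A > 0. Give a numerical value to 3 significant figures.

The normalization condition is ∫|ψ|² dx = 1 from 0 to L.
Expanding the polynomial and integrating term by term, carrying out the integral gives A² · L^5/30.
Setting this equal to 1 gives A² = 1/(L^5/30).
Plugging in L = 1.99 yields A = 0.9805.

A ≈ 0.980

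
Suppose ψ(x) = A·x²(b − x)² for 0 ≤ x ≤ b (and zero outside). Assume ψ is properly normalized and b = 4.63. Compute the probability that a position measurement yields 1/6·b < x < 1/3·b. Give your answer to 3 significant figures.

The probability is P = ∫ |ψ|² dx over [1/6·b, 1/3·b].
Since A² = 1/(b^9/630), this is the region integral divided by the full normalization integral.
Let u = x/b; then A² and the length scale cancel, so P = ∫_{1/6}^{1/3} u^4·(1 - u)^4 du ÷ ∫_{0}^{1} u^4·(1 - u)^4 du.
With ∫ u^4·(1 - u)^4 du = u^5·(70·u^4 - 315·u^3 + 540·u^2 - 420·u + 126)/630 + C, the region integral is ≈ 0.00021571 and the full one is 1/630.
Taking the ratio, P = 0.1359.

P ≈ 0.136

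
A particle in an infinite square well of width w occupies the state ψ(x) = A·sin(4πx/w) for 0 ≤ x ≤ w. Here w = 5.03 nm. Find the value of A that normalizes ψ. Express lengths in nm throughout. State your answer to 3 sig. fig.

A ≈ 0.631 nm^(-1/2)

Normalization requires ∫|ψ|² dx = 1, integrated from 0 to w.
With ∫₀^w sin²(nπx/w) dx = w/2, with ψ = A·sin(4πx/w), the integral evaluates to A²·[w/2].
Hence A² = 1/[w/2].
Plugging in w = 5.03 yields A = 0.6306.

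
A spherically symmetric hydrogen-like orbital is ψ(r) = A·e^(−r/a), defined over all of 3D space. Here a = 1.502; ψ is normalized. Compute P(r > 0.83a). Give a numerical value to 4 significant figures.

Integrate the radial probability density 4πr²|ψ|² over r > 0.83a.
Normalization gives A² = 1/(π·a^3).
Let u = r/a; then A², 4π and the length scale all cancel, so P = ∫_{0.83}^{∞} u^2·e^(-2·u) du ÷ ∫_{0}^{∞} u^2·e^(-2·u) du.
With ∫ u^2·e^(-2·u) du = -(2·u^2 + 2·u + 1)·e^(-2·u)/4 + C, the region integral is ≈ 0.191936 and the full one is 1/4.
The region integral divided by the full integral gives P = 0.76774.

P ≈ 0.7677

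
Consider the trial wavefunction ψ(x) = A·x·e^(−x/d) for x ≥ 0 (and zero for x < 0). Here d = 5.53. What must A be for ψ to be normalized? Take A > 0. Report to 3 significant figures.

A ≈ 0.154

Require ∫ |ψ|² dx = 1 over the whole domain.
With ∫₀^∞ x^2 e^(−αx) dx = 2!/α^3, ∫|ψ|² dx = A²·(d^3/4).
Hence A² = 1/[d^3/4].
Plugging in d = 5.53 yields A = 0.1538.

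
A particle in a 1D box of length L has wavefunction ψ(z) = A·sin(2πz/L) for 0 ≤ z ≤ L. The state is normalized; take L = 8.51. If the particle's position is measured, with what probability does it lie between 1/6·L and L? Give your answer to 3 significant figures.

The probability is P = ∫ |ψ|² dz over [1/6·L, L].
Since A² = 1/(L/2), this is the region integral divided by the full normalization integral.
Substituting u = z/L, A² and the length scale cancel in the ratio: P = ∫_{1/6}^{1} sin(2·π·u)^2 du / ∫_{0}^{1} sin(2·π·u)^2 du.
An antiderivative of sin(2·π·u)^2 is u/2 - sin(4·π·u)/(8·π); evaluating from 1/6 to 1 gives √(3)/(16·π) + 5/12, while the full integral is 1/2.
Evaluating gives P = √(3)/(8·π) + 5/6.

P ≈ 0.902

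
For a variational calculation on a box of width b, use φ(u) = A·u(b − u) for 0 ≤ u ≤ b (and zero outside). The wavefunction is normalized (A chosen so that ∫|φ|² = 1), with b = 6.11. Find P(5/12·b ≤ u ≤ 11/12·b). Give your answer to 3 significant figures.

P ≈ 0.648

|φ|² is the probability density, so P = ∫_{5/12·b}^{11/12·b} |φ|² du.
Since A² = 1/(b^5/30), this is the region integral divided by the full normalization integral.
In terms of t = u/b (A² and the length scale cancel between numerator and denominator), P = [∫_{5/12}^{11/12} t^2·(1 - t)^2 dt] / [∫_{0}^{1} t^2·(1 - t)^2 dt].
Using ∫ t^2·(1 - t)^2 dt = t^3·(6·t^2 - 15·t + 10)/30, the numerator is ≈ 0.021610 and the denominator is 1/30.
This works out to P = 4481/6912.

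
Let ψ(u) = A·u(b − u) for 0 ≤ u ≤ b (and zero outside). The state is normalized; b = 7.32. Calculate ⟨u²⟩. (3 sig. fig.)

⟨u^2⟩ ≈ 15.3

The expectation value is the |ψ|²-weighted average of u^2: ∫ u^2|ψ|² du.
Expanding the polynomial and integrating term by term, since the A² factors cancel between numerator and denominator, ⟨u²⟩ = 2·b^2/7.
With b = 7.32, ⟨u^2⟩ = 15.31.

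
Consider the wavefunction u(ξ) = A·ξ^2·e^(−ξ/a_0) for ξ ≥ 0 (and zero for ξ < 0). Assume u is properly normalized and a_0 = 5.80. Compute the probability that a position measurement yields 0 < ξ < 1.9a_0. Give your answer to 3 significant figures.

P ≈ 0.332

|u|² is the probability density, so P = ∫_{0}^{1.9a_0} |u|² dξ.
With A² fixed by ∫|u|² = 1, i.e. A² = (3·a_0^5/4)^(−1), substitute and integrate.
In terms of t = ξ/a_0 (A² and the length scale cancel between numerator and denominator), P = [∫_{0}^{1.9} t^4·e^(-2·t) dt] / [∫_{0}^{∞} t^4·e^(-2·t) dt].
Using ∫ t^4·e^(-2·t) dt = -(t^4/2 + t^3 + 3·t^2/2 + 3·t/2 + 3/4)·e^(-2·t), the numerator is ≈ 0.24912 and the denominator is 3/4.
Evaluating gives P = 0.3322.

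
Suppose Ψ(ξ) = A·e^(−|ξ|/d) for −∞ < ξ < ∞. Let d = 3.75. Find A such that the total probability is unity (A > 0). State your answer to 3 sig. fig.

Require ∫ |Ψ|² dξ = 1 over the whole domain.
With Ψ = A·e^(−|ξ|/d), the integral evaluates to A²·[d].
Hence A² = 1/[d].
Substituting d = 3.75 gives A² = 0.2667, so A = 0.5164.

A ≈ 0.516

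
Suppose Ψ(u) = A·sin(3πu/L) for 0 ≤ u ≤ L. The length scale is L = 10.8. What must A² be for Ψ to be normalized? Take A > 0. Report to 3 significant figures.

Require ∫ |Ψ|² du = 1 over the whole domain.
The integral (without the A² prefactor) comes out to L/2.
Setting this equal to 1 gives A² = 1/(L/2).
With L = 10.8: A² = 0.1852 and A = 0.4303.

A^2 ≈ 0.185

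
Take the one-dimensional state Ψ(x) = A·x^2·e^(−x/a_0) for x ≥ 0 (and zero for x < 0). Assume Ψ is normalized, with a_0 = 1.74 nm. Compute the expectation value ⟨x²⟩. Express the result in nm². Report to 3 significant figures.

⟨x^2⟩ ≈ 22.7 nm^2

⟨x²⟩ = ∫ x^2 |Ψ|² dx over the full domain.
The ratio of the moment integral to the normalization integral gives ⟨x²⟩ = 15·a_0^2/2.
Putting a_0 = 1.74 gives 22.71.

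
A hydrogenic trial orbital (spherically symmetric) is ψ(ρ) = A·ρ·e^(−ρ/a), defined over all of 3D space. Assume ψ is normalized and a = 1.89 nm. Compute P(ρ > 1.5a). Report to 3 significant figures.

P = ∫ |ψ|² 4πρ² dρ over ρ > 1.5a.
Normalization gives A² = 1/(3·π·a^5).
In terms of u = ρ/a (A², 4π and the length scale all cancel between numerator and denominator), P = [∫_{1.5}^{∞} u^4·e^(-2·u) du] / [∫_{0}^{∞} u^4·e^(-2·u) du].
An antiderivative of u^4·e^(-2·u) is -(u^4/2 + u^3 + 3·u^2/2 + 3·u/2 + 3/4)·e^(-2·u); evaluating from 1.5 to ∞ gives 393·e^(-3)/32, while the full integral is 3/4.
Taking the ratio yields P = 0.8153.

P ≈ 0.815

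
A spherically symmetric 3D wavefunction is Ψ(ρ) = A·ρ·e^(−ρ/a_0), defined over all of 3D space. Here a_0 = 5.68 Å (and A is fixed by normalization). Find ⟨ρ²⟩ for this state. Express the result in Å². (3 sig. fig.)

⟨ρ^2⟩ ≈ 242 Å^2

⟨ρ²⟩ = ∫ ρ^2 |Ψ|² 4πρ² dρ over the full domain.
Recall ∫₀^∞ ρ^m e^(−ρ/β) dρ = m!·β^(m+1), the ratio of the moment integral to the normalization integral gives ⟨ρ²⟩ = 15·a_0^2/2.
Putting a_0 = 5.68 gives 242.0.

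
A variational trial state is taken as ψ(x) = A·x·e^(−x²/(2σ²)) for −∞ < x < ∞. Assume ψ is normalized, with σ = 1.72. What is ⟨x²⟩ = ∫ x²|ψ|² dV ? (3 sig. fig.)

⟨x²⟩ = ∫ x^2 |ψ|² dx over the full domain.
With ∫_{−∞}^{∞} x^(2m) e^(−αx²) dx = (2m−1)!!·√π / (2^m α^(m+1/2)), the ratio of the moment integral to the normalization integral gives ⟨x²⟩ = 3·σ^2/2.
Putting σ = 1.72 gives 4.438.

⟨x^2⟩ ≈ 4.44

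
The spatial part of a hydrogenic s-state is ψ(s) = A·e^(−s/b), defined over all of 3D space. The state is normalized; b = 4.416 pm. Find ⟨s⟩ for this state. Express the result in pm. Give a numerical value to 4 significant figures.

⟨s⟩ ≈ 6.624 pm

The expectation value is the |ψ|²-weighted average of s: ∫ s|ψ|² 4πs² ds.
Evaluating both integrals, ⟨s⟩ = 3·b/2.
Putting b = 4.416 gives 6.6240.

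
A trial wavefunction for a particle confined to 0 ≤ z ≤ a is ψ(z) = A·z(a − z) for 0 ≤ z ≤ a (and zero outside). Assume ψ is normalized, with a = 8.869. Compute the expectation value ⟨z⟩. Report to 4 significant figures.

⟨z⟩ ≈ 4.435

⟨z⟩ = ∫ z |ψ|² dz over the full domain.
Expanding the polynomial and integrating term by term, since the A² factors cancel between numerator and denominator, ⟨z⟩ = a/2.
With a = 8.869, ⟨z⟩ = 4.4345.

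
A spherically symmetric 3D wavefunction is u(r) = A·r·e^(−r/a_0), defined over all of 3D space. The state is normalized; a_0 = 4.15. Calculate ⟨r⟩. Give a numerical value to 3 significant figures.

⟨r⟩ ≈ 10.4

⟨r⟩ = ∫ r |u|² 4πr² dr over the full domain.
Evaluating both integrals, ⟨r⟩ = 5·a_0/2.
With a_0 = 4.15, ⟨r⟩ = 10.38.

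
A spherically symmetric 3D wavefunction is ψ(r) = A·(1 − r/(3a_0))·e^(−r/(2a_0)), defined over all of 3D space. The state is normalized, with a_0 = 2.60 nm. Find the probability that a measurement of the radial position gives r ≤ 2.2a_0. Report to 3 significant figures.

P = ∫ |ψ|² 4πr² dr over r ≤ 2.2a_0.
Normalization gives A² = 1/(8·π·a_0^3/3).
Let u = r/a_0; then A², 4π and the length scale all cancel, so P = ∫_{0}^{2.2} u^2·(1 - u/3)^2·e^(-u) du ÷ ∫_{0}^{∞} u^2·(1 - u/3)^2·e^(-u) du.
An antiderivative of u^2·(1 - u/3)^2·e^(-u) is (-u^4 + 2·u^3 - 3·u^2 - 6·u - 6)·e^(-u)/9; evaluating from 0 to 2.2 gives ≈ 0.22531, while the full integral is 2/3.
Taking the ratio yields P = 0.3380.

P ≈ 0.338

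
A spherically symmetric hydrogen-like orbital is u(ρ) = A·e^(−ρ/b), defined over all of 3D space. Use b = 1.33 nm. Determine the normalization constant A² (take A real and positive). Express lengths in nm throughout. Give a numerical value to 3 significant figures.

The normalization condition is ∫|u|² 4πρ² dρ = 1 from 0 to ∞.
The angular integral contributes 4π, leaving ∫₀^∞ ρ²|u|² dρ.
The integral (without the A² prefactor) comes out to π·b^3.
Plugging in b = 1.33 yields A = 0.3678.

A^2 ≈ 0.135 nm^(-3)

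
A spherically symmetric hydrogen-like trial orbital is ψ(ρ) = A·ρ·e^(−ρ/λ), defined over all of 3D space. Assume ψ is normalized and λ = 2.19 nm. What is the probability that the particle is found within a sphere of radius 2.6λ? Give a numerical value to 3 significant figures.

P ≈ 0.594

P = ∫ |ψ|² 4πρ² dρ over ρ ≤ 2.6λ.
The full normalization integral is A²·[3·π·λ^5] = 1, fixing A².
Substituting u = ρ/λ, A², 4π and the length scale all cancel in the ratio: P = ∫_{0}^{2.6} u^4·e^(-2·u) du / ∫_{0}^{∞} u^4·e^(-2·u) du.
An antiderivative of u^4·e^(-2·u) is -(u^4/2 + u^3 + 3·u^2/2 + 3·u/2 + 3/4)·e^(-2·u); evaluating from 0 to 2.6 gives ≈ 0.44540, while the full integral is 3/4.
This evaluates to P = 0.5939.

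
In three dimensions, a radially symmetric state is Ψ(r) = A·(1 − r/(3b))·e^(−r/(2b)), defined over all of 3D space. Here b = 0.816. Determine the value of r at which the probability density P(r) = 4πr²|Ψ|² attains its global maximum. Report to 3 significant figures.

Set d/dr [P(r) = 4πr²|Ψ|²] = 0 and solve for r > 0.
Solving yields r = b.
With b = 0.816, the most probable radial distance is 0.8160.

r ≈ 0.816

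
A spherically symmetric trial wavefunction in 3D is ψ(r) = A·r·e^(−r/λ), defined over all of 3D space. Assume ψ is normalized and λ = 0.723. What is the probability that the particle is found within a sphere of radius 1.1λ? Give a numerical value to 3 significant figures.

P = ∫ |ψ|² 4πr² dr over r ≤ 1.1λ.
A² is fixed by ∫₀^∞ 4πr²|ψ|² dr = 1, i.e. A² = (3·π·λ^5)^(−1).
Substituting u = r/λ, A², 4π and the length scale all cancel in the ratio: P = ∫_{0}^{1.1} u^4·e^(-2·u) du / ∫_{0}^{∞} u^4·e^(-2·u) du.
An antiderivative of u^4·e^(-2·u) is -(u^4/2 + u^3 + 3·u^2/2 + 3·u/2 + 3/4)·e^(-2·u); evaluating from 0 to 1.1 gives ≈ 0.054372, while the full integral is 3/4.
Taking the ratio yields P = 0.07250.

P ≈ 0.0725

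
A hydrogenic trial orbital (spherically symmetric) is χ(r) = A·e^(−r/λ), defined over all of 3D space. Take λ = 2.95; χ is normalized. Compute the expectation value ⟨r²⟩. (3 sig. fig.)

⟨r^2⟩ ≈ 26.1

⟨r²⟩ = ∫ r^2 |χ|² 4πr² dr over the full domain.
Recall ∫₀^∞ r^m e^(−r/β) dr = m!·β^(m+1), evaluating both integrals, ⟨r²⟩ = 3·λ^2.
Putting λ = 2.95 gives 26.11.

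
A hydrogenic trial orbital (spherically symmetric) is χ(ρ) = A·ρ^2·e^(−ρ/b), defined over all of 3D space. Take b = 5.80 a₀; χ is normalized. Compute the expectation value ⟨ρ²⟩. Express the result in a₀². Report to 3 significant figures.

By definition ⟨ρ²⟩ = ∫ ρ^2 |χ(ρ)|² 4πρ² dρ.
Recall ∫₀^∞ ρ^m e^(−ρ/β) dρ = m!·β^(m+1), evaluating both integrals, ⟨ρ²⟩ = 14·b^2.
With b = 5.80, ⟨ρ^2⟩ = 471.0.

⟨ρ^2⟩ ≈ 471 a₀^2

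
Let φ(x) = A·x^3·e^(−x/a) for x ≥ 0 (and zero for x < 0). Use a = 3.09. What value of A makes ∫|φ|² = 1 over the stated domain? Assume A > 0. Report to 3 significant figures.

A ≈ 0.00813

The normalization condition is ∫|φ|² dx = 1 from 0 to ∞.
∫|φ|² dx = A²·(45·a^7/8).
Setting this equal to 1 gives A² = 1/(45·a^7/8).
With a = 3.09: A² = 0.00006609 and A = 0.008130.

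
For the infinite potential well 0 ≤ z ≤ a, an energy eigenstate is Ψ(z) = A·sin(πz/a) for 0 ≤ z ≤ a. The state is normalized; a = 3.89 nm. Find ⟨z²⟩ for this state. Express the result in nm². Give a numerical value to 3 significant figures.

By definition ⟨z²⟩ = ∫ z^2 |Ψ(z)|² dz.
The ratio of the moment integral to the normalization integral gives ⟨z²⟩ = -a^2/(2·π^2) + a^2/3.
Putting a = 3.89 gives 4.277.

⟨z^2⟩ ≈ 4.28 nm^2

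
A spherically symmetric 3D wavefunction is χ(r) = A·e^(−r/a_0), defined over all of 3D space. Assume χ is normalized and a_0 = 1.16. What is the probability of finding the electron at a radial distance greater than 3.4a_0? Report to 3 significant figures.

P ≈ 0.0344

Integrate the radial probability density 4πr²|χ|² over r > 3.4a_0.
A² is fixed by ∫₀^∞ 4πr²|χ|² dr = 1, i.e. A² = (π·a_0^3)^(−1).
Substituting u = r/a_0, A², 4π and the length scale all cancel in the ratio: P = ∫_{3.4}^{∞} u^2·e^(-2·u) du / ∫_{0}^{∞} u^2·e^(-2·u) du.
With ∫ u^2·e^(-2·u) du = -(2·u^2 + 2·u + 1)·e^(-2·u)/4 + C, the region integral is 773·e^(-34/5)/100 and the full one is 1/4.
Taking the ratio yields P = 0.03444.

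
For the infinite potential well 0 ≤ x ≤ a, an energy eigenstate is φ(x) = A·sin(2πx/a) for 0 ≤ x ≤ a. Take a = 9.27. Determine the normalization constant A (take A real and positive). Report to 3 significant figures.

A ≈ 0.464

The normalization condition is ∫|φ|² dx = 1 from 0 to a.
With φ = A·sin(2πx/a), the integral evaluates to A²·[a/2].
Setting this equal to 1 gives A² = 1/(a/2).
Substituting a = 9.27 gives A² = 0.2157, so A = 0.4645.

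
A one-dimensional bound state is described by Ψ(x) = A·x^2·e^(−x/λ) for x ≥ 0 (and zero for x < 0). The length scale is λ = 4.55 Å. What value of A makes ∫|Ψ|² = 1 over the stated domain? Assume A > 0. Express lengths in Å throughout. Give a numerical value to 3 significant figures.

A ≈ 0.0261 Å^(-5/2)

We need A² ∫|f|² dx = 1, taking the integral from 0 to ∞.
Recall ∫₀^∞ x^m e^(−x/β) dx = m!·β^(m+1), with Ψ = A·x^2·e^(−x/λ), the integral evaluates to A²·[3·λ^5/4].
Setting this equal to 1 gives A² = 1/(3·λ^5/4).
Plugging in λ = 4.55 yields A = 0.02615.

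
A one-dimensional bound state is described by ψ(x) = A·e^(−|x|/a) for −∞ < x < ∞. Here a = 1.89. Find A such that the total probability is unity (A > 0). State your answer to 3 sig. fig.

Require ∫ |ψ|² dx = 1 over the whole domain.
With ∫₀^∞ x^0 e^(−αx) dx = 0!/α^1, the integral (without the A² prefactor) comes out to a.
Setting this equal to 1 gives A² = 1/(a).
Plugging in a = 1.89 yields A = 0.7274.

A ≈ 0.727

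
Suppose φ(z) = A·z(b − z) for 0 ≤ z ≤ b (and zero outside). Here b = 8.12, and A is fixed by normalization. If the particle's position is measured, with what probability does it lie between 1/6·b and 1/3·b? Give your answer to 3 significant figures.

P ≈ 0.174

|φ|² is the probability density, so P = ∫_{1/6·b}^{1/3·b} |φ|² dz.
With A² fixed by ∫|φ|² = 1, i.e. A² = (b^5/30)^(−1), substitute and integrate.
Let u = z/b; then A² and the length scale cancel, so P = ∫_{1/6}^{1/3} u^2·(1 - u)^2 du ÷ ∫_{0}^{1} u^2·(1 - u)^2 du.
Using ∫ u^2·(1 - u)^2 du = u^3·(6·u^2 - 15·u + 10)/30, the numerator is ≈ 0.0058128 and the denominator is 1/30.
Evaluating gives P = 113/648.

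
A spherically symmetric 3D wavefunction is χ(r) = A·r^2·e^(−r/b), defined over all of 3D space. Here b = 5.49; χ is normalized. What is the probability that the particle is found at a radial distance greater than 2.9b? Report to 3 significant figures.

P ≈ 0.638

With dV = 4πr²dr, the probability is ∫|χ|² dV over r > 2.9b.
The full normalization integral is A²·[45·π·b^7/2] = 1, fixing A².
Let u = r/b; then A², 4π and the length scale all cancel, so P = ∫_{2.9}^{∞} u^6·e^(-2·u) du ÷ ∫_{0}^{∞} u^6·e^(-2·u) du.
With ∫ u^6·e^(-2·u) du = -(4·u^6 + 12·u^5 + 30·u^4 + 60·u^3 + 90·u^2 + 90·u + 45)·e^(-2·u)/8 + C, the region integral is ≈ 3.5910 and the full one is 45/8.
The region integral divided by the full integral gives P = 0.6384.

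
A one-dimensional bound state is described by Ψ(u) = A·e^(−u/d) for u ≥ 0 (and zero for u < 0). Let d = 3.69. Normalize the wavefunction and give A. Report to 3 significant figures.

Normalization requires ∫|Ψ|² du = 1, integrated from 0 to ∞.
With ∫₀^∞ u^0 e^(−αu) du = 0!/α^1, ∫|Ψ|² du = A²·(d/2).
Hence A² = 1/[d/2].
Substituting d = 3.69 gives A² = 0.5420, so A = 0.7362.

A ≈ 0.736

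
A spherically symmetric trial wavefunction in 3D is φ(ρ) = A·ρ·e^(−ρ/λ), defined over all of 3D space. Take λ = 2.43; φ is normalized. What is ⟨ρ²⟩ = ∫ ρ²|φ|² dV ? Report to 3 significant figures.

⟨ρ^2⟩ ≈ 44.3

By definition ⟨ρ²⟩ = ∫ ρ^2 |φ(ρ)|² 4πρ² dρ.
Recall ∫₀^∞ ρ^m e^(−ρ/β) dρ = m!·β^(m+1), since the A² factors cancel between numerator and denominator, ⟨ρ²⟩ = 15·λ^2/2.
Putting λ = 2.43 gives 44.29.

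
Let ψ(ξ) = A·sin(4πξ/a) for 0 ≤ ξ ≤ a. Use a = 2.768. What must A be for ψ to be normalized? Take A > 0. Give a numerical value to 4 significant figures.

Normalization requires ∫|ψ|² dξ = 1, integrated from 0 to a.
Carrying out the integral gives A² · a/2.
Hence A² = 1/[a/2].
With a = 2.768: A² = 0.72254 and A = 0.85003.

A ≈ 0.8500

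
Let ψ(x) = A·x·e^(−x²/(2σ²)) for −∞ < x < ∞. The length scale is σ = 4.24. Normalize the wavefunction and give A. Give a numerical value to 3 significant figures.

A ≈ 0.122

Normalization requires ∫|ψ|² dx = 1, integrated from −∞ to ∞.
The integral (without the A² prefactor) comes out to √(π)·σ^3/2.
So A² = (√(π)·σ^3/2)^(−1).
With σ = 4.24: A² = 0.01480 and A = 0.1217.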